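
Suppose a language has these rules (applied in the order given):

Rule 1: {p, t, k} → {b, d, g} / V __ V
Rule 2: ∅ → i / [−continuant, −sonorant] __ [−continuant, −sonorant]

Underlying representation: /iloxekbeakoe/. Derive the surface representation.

Rule 1 (intervocalic voicing): /k/ is a voiceless stop between vowels /a/ and /o/, so it voices to [g]. /iloxekbeakoe/ → iloxekbeagoe.
Rule 2 (stop-cluster i-epenthesis): /k/ and /b/ form a stop–stop cluster, so [i] is inserted between them. /iloxekbeagoe/ → iloxekibeagoe.

iloxekibeagoe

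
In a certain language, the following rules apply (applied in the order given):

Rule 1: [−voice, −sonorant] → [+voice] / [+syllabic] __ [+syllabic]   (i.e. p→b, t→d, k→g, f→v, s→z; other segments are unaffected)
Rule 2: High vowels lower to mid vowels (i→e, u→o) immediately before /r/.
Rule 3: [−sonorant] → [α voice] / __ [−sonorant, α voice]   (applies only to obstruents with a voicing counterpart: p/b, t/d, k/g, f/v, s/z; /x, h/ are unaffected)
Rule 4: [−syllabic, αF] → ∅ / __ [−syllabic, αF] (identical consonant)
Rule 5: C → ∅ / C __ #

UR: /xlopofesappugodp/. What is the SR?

xlobovezapugot

Rule 1 (intervocalic voicing): /p/ is a voiceless obstruent between vowels /o/ and /o/, so it voices to [b]. /f/ is a voiceless obstruent between vowels /o/ and /e/, so it voices to [v]. /s/ is a voiceless obstruent between vowels /e/ and /a/, so it voices to [z]. /xlopofesappugodp/ → xlobovezappugodp.
Rule 2 (pre-rhotic lowering): no segment meets the environment; /xlobovezappugodp/ is unchanged.
Rule 3 (regressive voicing assimilation): /d/ precedes the voiceless obstruent /p/, so it devoices to [t] by assimilation. /xlobovezappugodp/ → xlobovezappugotp.
Rule 4 (degemination): /pp/ is a geminate; the first /p/ deletes. /xlobovezappugotp/ → xlobovezapugotp.
Rule 5 (final cluster simplification): /p/ is the second consonant of a word-final cluster /tp/, so it deletes. /xlobovezapugotp/ → xlobovezapugot.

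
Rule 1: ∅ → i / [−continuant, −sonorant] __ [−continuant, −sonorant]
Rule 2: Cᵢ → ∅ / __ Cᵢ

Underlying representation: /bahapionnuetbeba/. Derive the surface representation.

bahapionuetibeba

Rule 1 (stop-cluster i-epenthesis): /t/ and /b/ form a stop–stop cluster, so [i] is inserted between them. /bahapionnuetbeba/ → bahapionnuetibeba.
Rule 2 (degemination): /nn/ is a geminate; the first /n/ deletes. /bahapionnuetibeba/ → bahapionuetibeba.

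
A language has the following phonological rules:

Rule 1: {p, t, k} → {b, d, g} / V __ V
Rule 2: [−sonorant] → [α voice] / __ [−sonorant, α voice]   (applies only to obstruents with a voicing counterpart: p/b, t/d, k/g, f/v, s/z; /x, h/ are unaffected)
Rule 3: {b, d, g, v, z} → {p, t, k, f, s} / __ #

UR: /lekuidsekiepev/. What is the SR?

Rule 1 (intervocalic voicing): /k/ is a voiceless stop between vowels /e/ and /u/, so it voices to [g]. /k/ is a voiceless stop between vowels /e/ and /i/, so it voices to [g]. /p/ is a voiceless stop between vowels /e/ and /e/, so it voices to [b]. /lekuidsekiepev/ → leguidsegiebev.
Rule 2 (regressive voicing assimilation): /d/ precedes the voiceless obstruent /s/, so it devoices to [t] by assimilation. /leguidsegiebev/ → leguitsegiebev.
Rule 3 (final devoicing): /v/ is a voiced obstruent in word-final position, so it devoices to [f]. /leguitsegiebev/ → leguitsegiebef.

leguitsegiebef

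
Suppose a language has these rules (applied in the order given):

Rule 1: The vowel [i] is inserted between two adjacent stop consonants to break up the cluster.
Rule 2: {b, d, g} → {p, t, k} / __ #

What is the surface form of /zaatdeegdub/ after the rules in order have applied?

zaatideegidup

Rule 1 (stop-cluster i-epenthesis): /t/ and /d/ form a stop–stop cluster, so [i] is inserted between them. /g/ and /d/ form a stop–stop cluster, so [i] is inserted between them. /zaatdeegdub/ → zaatideegidub.
Rule 2 (final devoicing): /b/ is a voiced stop in word-final position, so it devoices to [p]. /zaatideegidub/ → zaatideegidup.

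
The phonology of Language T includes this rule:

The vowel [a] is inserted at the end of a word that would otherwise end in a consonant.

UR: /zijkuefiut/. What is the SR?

the form ends in the consonant /t/, so [a] is inserted word-finally.
Surface form: [zijkuefiuta].

zijkuefiuta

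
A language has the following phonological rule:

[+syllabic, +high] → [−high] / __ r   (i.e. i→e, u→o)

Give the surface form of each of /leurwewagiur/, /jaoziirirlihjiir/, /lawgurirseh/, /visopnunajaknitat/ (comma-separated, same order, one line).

/leurwewagiur/: /u/ is a high vowel immediately before /r/, so it lowers to [o]. /u/ is a high vowel immediately before /r/, so it lowers to [o]. → [leorwewagior].
/jaoziirirlihjiir/: /i/ is a high vowel immediately before /r/, so it lowers to [e]. /i/ is a high vowel immediately before /r/, so it lowers to [e]. /i/ is a high vowel immediately before /r/, so it lowers to [e]. → [jaoziererlihjier].
/lawgurirseh/: /u/ is a high vowel immediately before /r/, so it lowers to [o]. /i/ is a high vowel immediately before /r/, so it lowers to [e]. → [lawgorerseh].
/visopnunajaknitat/: the rule's environment is not met; surfaces unchanged as [visopnunajaknitat].

leorwewagior, jaoziererlihjier, lawgorerseh, visopnunajaknitat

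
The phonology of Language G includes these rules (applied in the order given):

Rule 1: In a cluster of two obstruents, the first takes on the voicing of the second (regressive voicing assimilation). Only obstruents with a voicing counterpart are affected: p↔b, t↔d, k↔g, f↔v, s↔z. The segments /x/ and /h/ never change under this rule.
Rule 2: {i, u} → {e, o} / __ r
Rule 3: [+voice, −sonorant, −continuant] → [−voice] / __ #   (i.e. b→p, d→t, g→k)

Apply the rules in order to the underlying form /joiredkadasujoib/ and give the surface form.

joeretkadasujoip

Rule 1 (regressive voicing assimilation): /d/ precedes the voiceless obstruent /k/, so it devoices to [t] by assimilation. /joiredkadasujoib/ → joiretkadasujoib.
Rule 2 (pre-rhotic lowering): /i/ is a high vowel immediately before /r/, so it lowers to [e]. /joiretkadasujoib/ → joeretkadasujoib.
Rule 3 (final devoicing): /b/ is a voiced stop in word-final position, so it devoices to [p]. /joeretkadasujoib/ → joeretkadasujoip.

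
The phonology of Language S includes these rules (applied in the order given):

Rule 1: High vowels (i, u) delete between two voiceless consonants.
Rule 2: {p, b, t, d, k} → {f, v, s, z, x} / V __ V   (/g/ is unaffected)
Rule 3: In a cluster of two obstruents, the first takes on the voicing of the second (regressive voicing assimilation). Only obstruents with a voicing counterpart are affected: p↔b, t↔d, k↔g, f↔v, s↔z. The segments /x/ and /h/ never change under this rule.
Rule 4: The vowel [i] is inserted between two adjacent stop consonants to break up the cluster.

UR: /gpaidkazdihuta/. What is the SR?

Rule 1 (high vowel syncope): /u/ is a high vowel flanked by voiceless consonants /h/ and /t/, so it deletes. /gpaidkazdihuta/ → gpaidkazdihta.
Rule 2 (intervocalic spirantization): no segment meets the environment; /gpaidkazdihta/ is unchanged.
Rule 3 (regressive voicing assimilation): /g/ precedes the voiceless obstruent /p/, so it devoices to [k] by assimilation. /d/ precedes the voiceless obstruent /k/, so it devoices to [t] by assimilation. /gpaidkazdihta/ → kpaitkazdihta.
Rule 4 (stop-cluster i-epenthesis): /k/ and /p/ form a stop–stop cluster, so [i] is inserted between them. /t/ and /k/ form a stop–stop cluster, so [i] is inserted between them. /kpaitkazdihta/ → kipaitikazdihta.

kipaitikazdihta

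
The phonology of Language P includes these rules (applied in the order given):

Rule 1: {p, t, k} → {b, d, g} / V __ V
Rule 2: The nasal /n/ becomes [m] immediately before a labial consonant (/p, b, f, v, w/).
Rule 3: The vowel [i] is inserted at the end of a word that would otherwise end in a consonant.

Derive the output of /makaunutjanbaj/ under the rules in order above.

Rule 1 (intervocalic voicing): /k/ is a voiceless stop between vowels /a/ and /a/, so it voices to [g]. /makaunutjanbaj/ → magaunutjanbaj.
Rule 2 (nasal place assimilation): /n/ precedes the labial consonant /b/, so it assimilates in place to [m]. /magaunutjanbaj/ → magaunutjambaj.
Rule 3 (final i-epenthesis): the form ends in the consonant /j/, so [i] is inserted word-finally. /magaunutjambaj/ → magaunutjambaji.

magaunutjambaji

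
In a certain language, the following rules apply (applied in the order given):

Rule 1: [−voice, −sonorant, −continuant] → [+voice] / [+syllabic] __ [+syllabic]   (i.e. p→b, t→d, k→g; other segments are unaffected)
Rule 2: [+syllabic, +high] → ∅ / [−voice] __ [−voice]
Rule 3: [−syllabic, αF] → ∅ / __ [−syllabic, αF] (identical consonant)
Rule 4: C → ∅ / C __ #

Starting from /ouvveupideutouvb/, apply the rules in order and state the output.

ouveubideudouv

Rule 1 (intervocalic voicing): /p/ is a voiceless stop between vowels /u/ and /i/, so it voices to [b]. /t/ is a voiceless stop between vowels /u/ and /o/, so it voices to [d]. /ouvveupideutouvb/ → ouvveubideudouvb.
Rule 2 (high vowel syncope): no segment meets the environment; /ouvveubideudouvb/ is unchanged.
Rule 3 (degemination): /vv/ is a geminate; the first /v/ deletes. /ouvveubideudouvb/ → ouveubideudouvb.
Rule 4 (final cluster simplification): /b/ is the second consonant of a word-final cluster /vb/, so it deletes. /ouveubideudouvb/ → ouveubideudouv.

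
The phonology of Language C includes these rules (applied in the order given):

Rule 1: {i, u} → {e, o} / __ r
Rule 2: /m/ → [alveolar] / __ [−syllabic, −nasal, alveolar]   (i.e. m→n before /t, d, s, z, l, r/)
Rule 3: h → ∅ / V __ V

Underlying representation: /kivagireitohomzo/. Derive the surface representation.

kivagereitoonzo

Rule 1 (pre-rhotic lowering): /i/ is a high vowel immediately before /r/, so it lowers to [e]. /kivagireitohomzo/ → kivagereitohomzo.
Rule 2 (nasal place assimilation): /m/ precedes the alveolar consonant /z/, so it assimilates in place to [n]. /kivagereitohomzo/ → kivagereitohonzo.
Rule 3 (intervocalic h-deletion): /h/ occurs between vowels /o/ and /o/, so it deletes. /kivagereitohonzo/ → kivagereitoonzo.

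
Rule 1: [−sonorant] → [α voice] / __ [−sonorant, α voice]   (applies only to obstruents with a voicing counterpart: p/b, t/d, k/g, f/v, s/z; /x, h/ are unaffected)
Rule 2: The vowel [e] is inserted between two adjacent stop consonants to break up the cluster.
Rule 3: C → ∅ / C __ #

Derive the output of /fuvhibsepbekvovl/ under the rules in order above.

Rule 1 (regressive voicing assimilation): /v/ precedes the voiceless obstruent /h/, so it devoices to [f] by assimilation. /b/ precedes the voiceless obstruent /s/, so it devoices to [p] by assimilation. /p/ precedes the voiced obstruent /b/, so it voices to [b] by assimilation. /k/ precedes the voiced obstruent /v/, so it voices to [g] by assimilation. /fuvhibsepbekvovl/ → fufhipsebbegvovl.
Rule 2 (stop-cluster e-epenthesis): /b/ and /b/ form a stop–stop cluster, so [e] is inserted between them. /fufhipsebbegvovl/ → fufhipsebebegvovl.
Rule 3 (final cluster simplification): /l/ is the second consonant of a word-final cluster /vl/, so it deletes. /fufhipsebebegvovl/ → fufhipsebebegvov.

fufhipsebebegvov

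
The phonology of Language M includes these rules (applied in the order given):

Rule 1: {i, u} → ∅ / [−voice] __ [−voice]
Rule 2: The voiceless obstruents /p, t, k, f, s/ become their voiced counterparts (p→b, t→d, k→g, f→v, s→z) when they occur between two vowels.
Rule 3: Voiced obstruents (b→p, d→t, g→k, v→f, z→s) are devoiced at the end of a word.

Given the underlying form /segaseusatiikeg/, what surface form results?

segazeuzadiigek

Rule 1 (high vowel syncope): no segment meets the environment; /segaseusatiikeg/ is unchanged.
Rule 2 (intervocalic voicing): /s/ is a voiceless obstruent between vowels /a/ and /e/, so it voices to [z]. /s/ is a voiceless obstruent between vowels /u/ and /a/, so it voices to [z]. /t/ is a voiceless obstruent between vowels /a/ and /i/, so it voices to [d]. /k/ is a voiceless obstruent between vowels /i/ and /e/, so it voices to [g]. /segaseusatiikeg/ → segazeuzadiigeg.
Rule 3 (final devoicing): /g/ is a voiced obstruent in word-final position, so it devoices to [k]. /segazeuzadiigeg/ → segazeuzadiigek.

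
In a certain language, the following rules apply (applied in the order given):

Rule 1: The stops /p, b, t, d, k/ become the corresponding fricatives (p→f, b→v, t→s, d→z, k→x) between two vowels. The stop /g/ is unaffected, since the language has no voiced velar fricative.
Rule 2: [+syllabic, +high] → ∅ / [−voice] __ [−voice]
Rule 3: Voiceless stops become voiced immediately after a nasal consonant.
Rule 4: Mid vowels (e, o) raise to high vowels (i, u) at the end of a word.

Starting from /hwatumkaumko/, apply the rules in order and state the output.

hwasumgaumgu

Rule 1 (intervocalic spirantization): /t/ is a stop between vowels /a/ and /u/, so it spirantizes to the fricative [s]. /hwatumkaumko/ → hwasumkaumko.
Rule 2 (high vowel syncope): no segment meets the environment; /hwasumkaumko/ is unchanged.
Rule 3 (post-nasal voicing): /k/ is a voiceless stop immediately after the nasal /m/, so it voices to [g]. /k/ is a voiceless stop immediately after the nasal /m/, so it voices to [g]. /hwasumkaumko/ → hwasumgaumgo.
Rule 4 (final vowel raising): /o/ is a mid vowel in word-final position, so it raises to [u]. /hwasumgaumgo/ → hwasumgaumgu.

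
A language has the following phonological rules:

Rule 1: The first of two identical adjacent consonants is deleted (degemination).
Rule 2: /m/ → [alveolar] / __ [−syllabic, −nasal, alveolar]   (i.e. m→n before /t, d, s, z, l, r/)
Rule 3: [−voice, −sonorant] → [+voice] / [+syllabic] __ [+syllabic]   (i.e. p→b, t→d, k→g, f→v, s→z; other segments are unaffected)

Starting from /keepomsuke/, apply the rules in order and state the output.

Rule 1 (degemination): no segment meets the environment; /keepomsuke/ is unchanged.
Rule 2 (nasal place assimilation): /m/ precedes the alveolar consonant /s/, so it assimilates in place to [n]. /keepomsuke/ → keeponsuke.
Rule 3 (intervocalic voicing): /p/ is a voiceless obstruent between vowels /e/ and /o/, so it voices to [b]. /k/ is a voiceless obstruent between vowels /u/ and /e/, so it voices to [g]. /keeponsuke/ → keebonsuge.

keebonsuge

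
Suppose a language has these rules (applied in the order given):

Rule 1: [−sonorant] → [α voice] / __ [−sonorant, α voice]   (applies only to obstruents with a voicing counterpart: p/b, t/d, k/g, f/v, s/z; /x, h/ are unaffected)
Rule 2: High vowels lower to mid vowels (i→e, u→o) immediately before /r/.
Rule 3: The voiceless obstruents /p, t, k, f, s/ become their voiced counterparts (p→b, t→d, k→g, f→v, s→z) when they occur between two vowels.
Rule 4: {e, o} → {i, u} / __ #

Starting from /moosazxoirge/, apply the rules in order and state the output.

Rule 1 (regressive voicing assimilation): /z/ precedes the voiceless obstruent /x/, so it devoices to [s] by assimilation. /moosazxoirge/ → moosasxoirge.
Rule 2 (pre-rhotic lowering): /i/ is a high vowel immediately before /r/, so it lowers to [e]. /moosasxoirge/ → moosasxoerge.
Rule 3 (intervocalic voicing): /s/ is a voiceless obstruent between vowels /o/ and /a/, so it voices to [z]. /moosasxoerge/ → moozasxoerge.
Rule 4 (final vowel raising): /e/ is a mid vowel in word-final position, so it raises to [i]. /moozasxoerge/ → moozasxoergi.

moozasxoergi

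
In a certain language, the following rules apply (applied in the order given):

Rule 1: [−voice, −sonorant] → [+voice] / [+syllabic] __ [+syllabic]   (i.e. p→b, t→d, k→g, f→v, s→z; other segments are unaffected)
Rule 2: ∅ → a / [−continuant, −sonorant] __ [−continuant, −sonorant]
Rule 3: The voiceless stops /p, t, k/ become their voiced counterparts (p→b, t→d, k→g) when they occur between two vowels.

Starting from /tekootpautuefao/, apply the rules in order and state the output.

Rule 1 (intervocalic voicing): /k/ is a voiceless obstruent between vowels /e/ and /o/, so it voices to [g]. /t/ is a voiceless obstruent between vowels /u/ and /u/, so it voices to [d]. /f/ is a voiceless obstruent between vowels /e/ and /a/, so it voices to [v]. /tekootpautuefao/ → tegootpauduevao.
Rule 2 (stop-cluster a-epenthesis): /t/ and /p/ form a stop–stop cluster, so [a] is inserted between them. /tegootpauduevao/ → tegootapauduevao.
Rule 3 (intervocalic voicing): /t/ is a voiceless stop between vowels /o/ and /a/, so it voices to [d]. /p/ is a voiceless stop between vowels /a/ and /a/, so it voices to [b]. /tegootapauduevao/ → tegoodabauduevao.

tegoodabauduevao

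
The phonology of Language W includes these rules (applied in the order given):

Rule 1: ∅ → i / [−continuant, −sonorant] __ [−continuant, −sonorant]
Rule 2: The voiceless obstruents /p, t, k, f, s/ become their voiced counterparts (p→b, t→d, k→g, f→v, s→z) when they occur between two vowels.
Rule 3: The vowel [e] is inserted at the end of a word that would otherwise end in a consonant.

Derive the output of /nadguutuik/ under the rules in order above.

nadiguuduike

Rule 1 (stop-cluster i-epenthesis): /d/ and /g/ form a stop–stop cluster, so [i] is inserted between them. /nadguutuik/ → nadiguutuik.
Rule 2 (intervocalic voicing): /t/ is a voiceless obstruent between vowels /u/ and /u/, so it voices to [d]. /nadiguutuik/ → nadiguuduik.
Rule 3 (final e-epenthesis): the form ends in the consonant /k/, so [e] is inserted word-finally. /nadiguuduik/ → nadiguuduike.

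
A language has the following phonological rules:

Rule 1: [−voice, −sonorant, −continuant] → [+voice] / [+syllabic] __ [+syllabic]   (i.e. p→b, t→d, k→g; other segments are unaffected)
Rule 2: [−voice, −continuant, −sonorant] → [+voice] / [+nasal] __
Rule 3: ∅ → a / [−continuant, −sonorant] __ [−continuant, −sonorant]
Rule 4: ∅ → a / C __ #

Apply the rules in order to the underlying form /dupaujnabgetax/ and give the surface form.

dubaujnabagedaxa

Rule 1 (intervocalic voicing): /p/ is a voiceless stop between vowels /u/ and /a/, so it voices to [b]. /t/ is a voiceless stop between vowels /e/ and /a/, so it voices to [d]. /dupaujnabgetax/ → dubaujnabgedax.
Rule 2 (post-nasal voicing): no segment meets the environment; /dubaujnabgedax/ is unchanged.
Rule 3 (stop-cluster a-epenthesis): /b/ and /g/ form a stop–stop cluster, so [a] is inserted between them. /dubaujnabgedax/ → dubaujnabagedax.
Rule 4 (final a-epenthesis): the form ends in the consonant /x/, so [a] is inserted word-finally. /dubaujnabagedax/ → dubaujnabagedaxa.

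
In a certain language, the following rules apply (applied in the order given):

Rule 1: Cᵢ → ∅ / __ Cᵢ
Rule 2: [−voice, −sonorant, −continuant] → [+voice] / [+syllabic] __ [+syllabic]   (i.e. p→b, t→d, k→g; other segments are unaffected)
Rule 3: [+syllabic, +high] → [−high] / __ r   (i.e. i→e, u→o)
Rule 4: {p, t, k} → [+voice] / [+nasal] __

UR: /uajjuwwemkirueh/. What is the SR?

uajuwemgerueh

Rule 1 (degemination): /jj/ is a geminate; the first /j/ deletes. /ww/ is a geminate; the first /w/ deletes. /uajjuwwemkirueh/ → uajuwemkirueh.
Rule 2 (intervocalic voicing): no segment meets the environment; /uajuwemkirueh/ is unchanged.
Rule 3 (pre-rhotic lowering): /i/ is a high vowel immediately before /r/, so it lowers to [e]. /uajuwemkirueh/ → uajuwemkerueh.
Rule 4 (post-nasal voicing): /k/ is a voiceless stop immediately after the nasal /m/, so it voices to [g]. /uajuwemkerueh/ → uajuwemgerueh.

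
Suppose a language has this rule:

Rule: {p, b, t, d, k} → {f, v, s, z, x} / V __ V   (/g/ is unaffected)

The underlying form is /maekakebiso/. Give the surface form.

/k/ is a stop between vowels /e/ and /a/, so it spirantizes to the fricative [x].
/k/ is a stop between vowels /a/ and /e/, so it spirantizes to the fricative [x].
/b/ is a stop between vowels /e/ and /i/, so it spirantizes to the fricative [v].
Surface form: [maexaxeviso].

maexaxeviso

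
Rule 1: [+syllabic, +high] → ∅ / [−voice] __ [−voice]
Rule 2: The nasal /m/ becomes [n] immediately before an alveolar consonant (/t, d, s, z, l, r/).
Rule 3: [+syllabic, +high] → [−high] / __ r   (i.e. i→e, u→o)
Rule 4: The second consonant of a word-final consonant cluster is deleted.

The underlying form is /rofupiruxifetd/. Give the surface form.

Rule 1 (high vowel syncope): /u/ is a high vowel flanked by voiceless consonants /f/ and /p/, so it deletes. /i/ is a high vowel flanked by voiceless consonants /x/ and /f/, so it deletes. /rofupiruxifetd/ → rofpiruxfetd.
Rule 2 (nasal place assimilation): no segment meets the environment; /rofpiruxfetd/ is unchanged.
Rule 3 (pre-rhotic lowering): /i/ is a high vowel immediately before /r/, so it lowers to [e]. /rofpiruxfetd/ → rofperuxfetd.
Rule 4 (final cluster simplification): /d/ is the second consonant of a word-final cluster /td/, so it deletes. /rofperuxfetd/ → rofperuxfet.

rofperuxfet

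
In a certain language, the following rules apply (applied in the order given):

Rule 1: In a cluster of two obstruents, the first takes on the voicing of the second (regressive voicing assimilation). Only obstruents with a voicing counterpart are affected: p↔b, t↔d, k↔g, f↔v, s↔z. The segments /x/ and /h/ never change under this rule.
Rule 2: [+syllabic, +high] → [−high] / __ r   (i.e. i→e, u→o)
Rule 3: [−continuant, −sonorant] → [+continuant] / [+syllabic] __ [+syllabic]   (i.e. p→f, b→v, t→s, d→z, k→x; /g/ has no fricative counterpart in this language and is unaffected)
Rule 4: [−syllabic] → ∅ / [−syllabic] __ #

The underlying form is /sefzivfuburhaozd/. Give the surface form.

Rule 1 (regressive voicing assimilation): /f/ precedes the voiced obstruent /z/, so it voices to [v] by assimilation. /v/ precedes the voiceless obstruent /f/, so it devoices to [f] by assimilation. /sefzivfuburhaozd/ → sevziffuburhaozd.
Rule 2 (pre-rhotic lowering): /u/ is a high vowel immediately before /r/, so it lowers to [o]. /sevziffuburhaozd/ → sevziffuborhaozd.
Rule 3 (intervocalic spirantization): /b/ is a stop between vowels /u/ and /o/, so it spirantizes to the fricative [v]. /sevziffuborhaozd/ → sevziffuvorhaozd.
Rule 4 (final cluster simplification): /d/ is the second consonant of a word-final cluster /zd/, so it deletes. /sevziffuvorhaozd/ → sevziffuvorhaoz.

sevziffuvorhaoz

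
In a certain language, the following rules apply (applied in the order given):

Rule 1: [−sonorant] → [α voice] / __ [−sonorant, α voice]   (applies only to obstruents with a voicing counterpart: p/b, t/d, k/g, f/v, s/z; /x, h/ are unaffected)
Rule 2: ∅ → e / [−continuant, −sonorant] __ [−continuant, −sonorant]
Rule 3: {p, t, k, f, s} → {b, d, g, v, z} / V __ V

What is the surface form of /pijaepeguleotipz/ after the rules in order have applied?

pijaebeguleodibz

Rule 1 (regressive voicing assimilation): /p/ precedes the voiced obstruent /z/, so it voices to [b] by assimilation. /pijaepeguleotipz/ → pijaepeguleotibz.
Rule 2 (stop-cluster e-epenthesis): no segment meets the environment; /pijaepeguleotibz/ is unchanged.
Rule 3 (intervocalic voicing): /p/ is a voiceless obstruent between vowels /e/ and /e/, so it voices to [b]. /t/ is a voiceless obstruent between vowels /o/ and /i/, so it voices to [d]. /pijaepeguleotibz/ → pijaebeguleodibz.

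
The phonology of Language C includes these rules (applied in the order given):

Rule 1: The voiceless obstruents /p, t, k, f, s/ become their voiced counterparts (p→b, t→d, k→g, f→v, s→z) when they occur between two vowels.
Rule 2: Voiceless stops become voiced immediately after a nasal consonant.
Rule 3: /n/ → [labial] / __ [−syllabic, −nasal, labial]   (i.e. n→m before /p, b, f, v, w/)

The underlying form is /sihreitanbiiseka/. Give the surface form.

sihreidambiizega

Rule 1 (intervocalic voicing): /t/ is a voiceless obstruent between vowels /i/ and /a/, so it voices to [d]. /s/ is a voiceless obstruent between vowels /i/ and /e/, so it voices to [z]. /k/ is a voiceless obstruent between vowels /e/ and /a/, so it voices to [g]. /sihreitanbiiseka/ → sihreidanbiizega.
Rule 2 (post-nasal voicing): no segment meets the environment; /sihreidanbiizega/ is unchanged.
Rule 3 (nasal place assimilation): /n/ precedes the labial consonant /b/, so it assimilates in place to [m]. /sihreidanbiizega/ → sihreidambiizega.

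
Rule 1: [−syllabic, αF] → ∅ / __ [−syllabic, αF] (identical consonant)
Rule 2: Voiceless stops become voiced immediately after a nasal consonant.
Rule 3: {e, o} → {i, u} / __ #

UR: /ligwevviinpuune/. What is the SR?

Rule 1 (degemination): /vv/ is a geminate; the first /v/ deletes. /ligwevviinpuune/ → ligweviinpuune.
Rule 2 (post-nasal voicing): /p/ is a voiceless stop immediately after the nasal /n/, so it voices to [b]. /ligweviinpuune/ → ligweviinbuune.
Rule 3 (final vowel raising): /e/ is a mid vowel in word-final position, so it raises to [i]. /ligweviinbuune/ → ligweviinbuuni.

ligweviinbuuni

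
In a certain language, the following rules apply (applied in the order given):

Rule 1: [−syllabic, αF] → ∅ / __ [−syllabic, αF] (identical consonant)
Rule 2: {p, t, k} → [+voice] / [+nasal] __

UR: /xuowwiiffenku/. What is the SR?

Rule 1 (degemination): /ww/ is a geminate; the first /w/ deletes. /ff/ is a geminate; the first /f/ deletes. /xuowwiiffenku/ → xuowiifenku.
Rule 2 (post-nasal voicing): /k/ is a voiceless stop immediately after the nasal /n/, so it voices to [g]. /xuowiifenku/ → xuowiifengu.

xuowiifengu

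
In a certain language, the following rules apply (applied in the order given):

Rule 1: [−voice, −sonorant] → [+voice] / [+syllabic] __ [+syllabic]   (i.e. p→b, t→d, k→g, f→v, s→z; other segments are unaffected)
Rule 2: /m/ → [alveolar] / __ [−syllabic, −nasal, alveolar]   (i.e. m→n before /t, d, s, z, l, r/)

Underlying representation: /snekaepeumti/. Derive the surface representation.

snegaebeunti

Rule 1 (intervocalic voicing): /k/ is a voiceless obstruent between vowels /e/ and /a/, so it voices to [g]. /p/ is a voiceless obstruent between vowels /e/ and /e/, so it voices to [b]. /snekaepeumti/ → snegaebeumti.
Rule 2 (nasal place assimilation): /m/ precedes the alveolar consonant /t/, so it assimilates in place to [n]. /snegaebeumti/ → snegaebeunti.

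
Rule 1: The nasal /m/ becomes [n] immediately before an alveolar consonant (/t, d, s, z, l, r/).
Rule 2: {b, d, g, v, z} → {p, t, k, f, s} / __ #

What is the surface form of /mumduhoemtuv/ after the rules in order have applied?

munduhoentuf

Rule 1 (nasal place assimilation): /m/ precedes the alveolar consonant /d/, so it assimilates in place to [n]. /m/ precedes the alveolar consonant /t/, so it assimilates in place to [n]. /mumduhoemtuv/ → munduhoentuv.
Rule 2 (final devoicing): /v/ is a voiced obstruent in word-final position, so it devoices to [f]. /munduhoentuv/ → munduhoentuf.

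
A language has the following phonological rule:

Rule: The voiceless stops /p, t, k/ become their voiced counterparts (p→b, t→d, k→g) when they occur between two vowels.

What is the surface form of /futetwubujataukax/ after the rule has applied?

Scanning /futetwubujataukax/: /t/ is a voiceless stop between vowels /u/ and /e/, so it voices to [d]; /t/ at position 5 is not in the conditioning environment; /t/ is a voiceless stop between vowels /a/ and /a/, so it voices to [d]; /k/ is a voiceless stop between vowels /u/ and /a/, so it voices to [g].
Result: [fudetwubujadaugax].

fudetwubujadaugax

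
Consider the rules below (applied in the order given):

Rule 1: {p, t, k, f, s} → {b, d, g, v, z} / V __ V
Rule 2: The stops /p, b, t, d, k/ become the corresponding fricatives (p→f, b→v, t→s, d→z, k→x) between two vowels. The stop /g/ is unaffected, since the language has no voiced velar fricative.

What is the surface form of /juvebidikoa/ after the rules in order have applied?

juvevizigoa

Rule 1 (intervocalic voicing): /k/ is a voiceless obstruent between vowels /i/ and /o/, so it voices to [g]. /juvebidikoa/ → juvebidigoa.
Rule 2 (intervocalic spirantization): /b/ is a stop between vowels /e/ and /i/, so it spirantizes to the fricative [v]. /d/ is a stop between vowels /i/ and /i/, so it spirantizes to the fricative [z]. /juvebidigoa/ → juvevizigoa.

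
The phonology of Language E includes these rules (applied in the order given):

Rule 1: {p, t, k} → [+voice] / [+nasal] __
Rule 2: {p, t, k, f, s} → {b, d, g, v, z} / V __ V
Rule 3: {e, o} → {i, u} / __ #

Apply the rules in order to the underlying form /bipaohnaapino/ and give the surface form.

Rule 1 (post-nasal voicing): no segment meets the environment; /bipaohnaapino/ is unchanged.
Rule 2 (intervocalic voicing): /p/ is a voiceless obstruent between vowels /i/ and /a/, so it voices to [b]. /p/ is a voiceless obstruent between vowels /a/ and /i/, so it voices to [b]. /bipaohnaapino/ → bibaohnaabino.
Rule 3 (final vowel raising): /o/ is a mid vowel in word-final position, so it raises to [u]. /bibaohnaabino/ → bibaohnaabinu.

bibaohnaabinu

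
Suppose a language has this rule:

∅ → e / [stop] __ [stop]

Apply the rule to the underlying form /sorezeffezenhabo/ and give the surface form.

No segment of /sorezeffezenhabo/ meets the structural description of the rule, so the form surfaces unchanged.

sorezeffezenhabo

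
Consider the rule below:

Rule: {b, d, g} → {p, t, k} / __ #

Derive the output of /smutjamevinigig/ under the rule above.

smutjamevinigik

Scanning /smutjamevinigig/: /g/ at position 13 is not in the conditioning environment; /g/ is a voiced stop in word-final position, so it devoices to [k].
Result: [smutjamevinigik].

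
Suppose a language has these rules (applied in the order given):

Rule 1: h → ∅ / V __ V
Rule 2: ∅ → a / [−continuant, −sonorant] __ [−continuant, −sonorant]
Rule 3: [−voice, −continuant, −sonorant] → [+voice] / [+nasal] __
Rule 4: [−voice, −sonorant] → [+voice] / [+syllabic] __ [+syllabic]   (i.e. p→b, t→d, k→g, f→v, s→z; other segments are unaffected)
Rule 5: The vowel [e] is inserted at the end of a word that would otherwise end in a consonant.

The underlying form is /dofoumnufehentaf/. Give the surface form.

Rule 1 (intervocalic h-deletion): /h/ occurs between vowels /e/ and /e/, so it deletes. /dofoumnufehentaf/ → dofoumnufeentaf.
Rule 2 (stop-cluster a-epenthesis): no segment meets the environment; /dofoumnufeentaf/ is unchanged.
Rule 3 (post-nasal voicing): /t/ is a voiceless stop immediately after the nasal /n/, so it voices to [d]. /dofoumnufeentaf/ → dofoumnufeendaf.
Rule 4 (intervocalic voicing): /f/ is a voiceless obstruent between vowels /o/ and /o/, so it voices to [v]. /f/ is a voiceless obstruent between vowels /u/ and /e/, so it voices to [v]. /dofoumnufeendaf/ → dovoumnuveendaf.
Rule 5 (final e-epenthesis): the form ends in the consonant /f/, so [e] is inserted word-finally. /dovoumnuveendaf/ → dovoumnuveendafe.

dovoumnuveendafe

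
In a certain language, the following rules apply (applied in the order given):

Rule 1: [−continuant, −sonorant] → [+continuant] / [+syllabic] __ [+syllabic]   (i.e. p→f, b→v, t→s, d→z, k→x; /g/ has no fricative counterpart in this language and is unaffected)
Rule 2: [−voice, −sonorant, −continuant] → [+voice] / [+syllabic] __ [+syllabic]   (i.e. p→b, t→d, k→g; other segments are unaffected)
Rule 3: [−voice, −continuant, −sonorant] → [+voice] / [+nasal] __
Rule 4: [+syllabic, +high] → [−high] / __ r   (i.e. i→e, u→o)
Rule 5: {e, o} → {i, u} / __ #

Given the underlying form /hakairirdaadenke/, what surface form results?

Rule 1 (intervocalic spirantization): /k/ is a stop between vowels /a/ and /a/, so it spirantizes to the fricative [x]. /d/ is a stop between vowels /a/ and /e/, so it spirantizes to the fricative [z]. /hakairirdaadenke/ → haxairirdaazenke.
Rule 2 (intervocalic voicing): no segment meets the environment; /haxairirdaazenke/ is unchanged.
Rule 3 (post-nasal voicing): /k/ is a voiceless stop immediately after the nasal /n/, so it voices to [g]. /haxairirdaazenke/ → haxairirdaazenge.
Rule 4 (pre-rhotic lowering): /i/ is a high vowel immediately before /r/, so it lowers to [e]. /i/ is a high vowel immediately before /r/, so it lowers to [e]. /haxairirdaazenge/ → haxaererdaazenge.
Rule 5 (final vowel raising): /e/ is a mid vowel in word-final position, so it raises to [i]. /haxaererdaazenge/ → haxaererdaazengi.

haxaererdaazengi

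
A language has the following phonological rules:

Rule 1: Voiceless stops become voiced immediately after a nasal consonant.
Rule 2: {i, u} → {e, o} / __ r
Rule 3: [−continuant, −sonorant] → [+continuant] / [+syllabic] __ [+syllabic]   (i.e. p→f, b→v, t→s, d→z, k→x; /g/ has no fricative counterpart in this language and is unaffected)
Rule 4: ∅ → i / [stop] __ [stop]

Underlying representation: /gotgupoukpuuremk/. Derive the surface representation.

Rule 1 (post-nasal voicing): /k/ is a voiceless stop immediately after the nasal /m/, so it voices to [g]. /gotgupoukpuuremk/ → gotgupoukpuuremg.
Rule 2 (pre-rhotic lowering): /u/ is a high vowel immediately before /r/, so it lowers to [o]. /gotgupoukpuuremg/ → gotgupoukpuoremg.
Rule 3 (intervocalic spirantization): /p/ is a stop between vowels /u/ and /o/, so it spirantizes to the fricative [f]. /gotgupoukpuoremg/ → gotgufoukpuoremg.
Rule 4 (stop-cluster i-epenthesis): /t/ and /g/ form a stop–stop cluster, so [i] is inserted between them. /k/ and /p/ form a stop–stop cluster, so [i] is inserted between them. /gotgufoukpuoremg/ → gotigufoukipuoremg.

gotigufoukipuoremg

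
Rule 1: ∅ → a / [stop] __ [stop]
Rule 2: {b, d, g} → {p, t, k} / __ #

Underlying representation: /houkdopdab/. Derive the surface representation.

Rule 1 (stop-cluster a-epenthesis): /k/ and /d/ form a stop–stop cluster, so [a] is inserted between them. /p/ and /d/ form a stop–stop cluster, so [a] is inserted between them. /houkdopdab/ → houkadopadab.
Rule 2 (final devoicing): /b/ is a voiced stop in word-final position, so it devoices to [p]. /houkadopadab/ → houkadopadap.

houkadopadap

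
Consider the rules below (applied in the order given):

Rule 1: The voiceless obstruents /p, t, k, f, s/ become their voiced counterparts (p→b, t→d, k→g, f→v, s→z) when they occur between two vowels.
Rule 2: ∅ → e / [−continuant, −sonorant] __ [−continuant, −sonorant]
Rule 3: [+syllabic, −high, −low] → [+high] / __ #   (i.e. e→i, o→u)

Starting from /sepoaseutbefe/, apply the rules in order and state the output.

Rule 1 (intervocalic voicing): /p/ is a voiceless obstruent between vowels /e/ and /o/, so it voices to [b]. /s/ is a voiceless obstruent between vowels /a/ and /e/, so it voices to [z]. /f/ is a voiceless obstruent between vowels /e/ and /e/, so it voices to [v]. /sepoaseutbefe/ → seboazeutbeve.
Rule 2 (stop-cluster e-epenthesis): /t/ and /b/ form a stop–stop cluster, so [e] is inserted between them. /seboazeutbeve/ → seboazeutebeve.
Rule 3 (final vowel raising): /e/ is a mid vowel in word-final position, so it raises to [i]. /seboazeutebeve/ → seboazeutebevi.

seboazeutebevi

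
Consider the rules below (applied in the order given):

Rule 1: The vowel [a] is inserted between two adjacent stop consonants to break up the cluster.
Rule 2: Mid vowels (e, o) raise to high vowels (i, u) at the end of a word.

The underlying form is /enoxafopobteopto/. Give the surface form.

Rule 1 (stop-cluster a-epenthesis): /b/ and /t/ form a stop–stop cluster, so [a] is inserted between them. /p/ and /t/ form a stop–stop cluster, so [a] is inserted between them. /enoxafopobteopto/ → enoxafopobateopato.
Rule 2 (final vowel raising): /o/ is a mid vowel in word-final position, so it raises to [u]. /enoxafopobateopato/ → enoxafopobateopatu.

enoxafopobateopatu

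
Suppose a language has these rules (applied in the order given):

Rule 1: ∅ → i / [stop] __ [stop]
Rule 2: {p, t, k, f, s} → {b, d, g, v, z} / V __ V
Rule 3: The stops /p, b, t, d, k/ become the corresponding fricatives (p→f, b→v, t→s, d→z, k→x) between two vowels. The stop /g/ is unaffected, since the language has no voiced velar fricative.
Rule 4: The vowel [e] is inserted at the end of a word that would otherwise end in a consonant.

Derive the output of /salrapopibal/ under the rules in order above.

Rule 1 (stop-cluster i-epenthesis): no segment meets the environment; /salrapopibal/ is unchanged.
Rule 2 (intervocalic voicing): /p/ is a voiceless obstruent between vowels /a/ and /o/, so it voices to [b]. /p/ is a voiceless obstruent between vowels /o/ and /i/, so it voices to [b]. /salrapopibal/ → salrabobibal.
Rule 3 (intervocalic spirantization): /b/ is a stop between vowels /a/ and /o/, so it spirantizes to the fricative [v]. /b/ is a stop between vowels /o/ and /i/, so it spirantizes to the fricative [v]. /b/ is a stop between vowels /i/ and /a/, so it spirantizes to the fricative [v]. /salrabobibal/ → salravovival.
Rule 4 (final e-epenthesis): the form ends in the consonant /l/, so [e] is inserted word-finally. /salravovival/ → salravovivale.

salravovivale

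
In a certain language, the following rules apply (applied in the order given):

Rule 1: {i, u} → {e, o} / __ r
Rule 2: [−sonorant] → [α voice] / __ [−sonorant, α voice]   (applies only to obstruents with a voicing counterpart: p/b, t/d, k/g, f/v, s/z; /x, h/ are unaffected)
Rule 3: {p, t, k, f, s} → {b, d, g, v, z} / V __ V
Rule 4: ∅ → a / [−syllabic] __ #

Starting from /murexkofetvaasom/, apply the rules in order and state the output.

morexkovedvaazoma

Rule 1 (pre-rhotic lowering): /u/ is a high vowel immediately before /r/, so it lowers to [o]. /murexkofetvaasom/ → morexkofetvaasom.
Rule 2 (regressive voicing assimilation): /t/ precedes the voiced obstruent /v/, so it voices to [d] by assimilation. /morexkofetvaasom/ → morexkofedvaasom.
Rule 3 (intervocalic voicing): /f/ is a voiceless obstruent between vowels /o/ and /e/, so it voices to [v]. /s/ is a voiceless obstruent between vowels /a/ and /o/, so it voices to [z]. /morexkofedvaasom/ → morexkovedvaazom.
Rule 4 (final a-epenthesis): the form ends in the consonant /m/, so [a] is inserted word-finally. /morexkovedvaazom/ → morexkovedvaazoma.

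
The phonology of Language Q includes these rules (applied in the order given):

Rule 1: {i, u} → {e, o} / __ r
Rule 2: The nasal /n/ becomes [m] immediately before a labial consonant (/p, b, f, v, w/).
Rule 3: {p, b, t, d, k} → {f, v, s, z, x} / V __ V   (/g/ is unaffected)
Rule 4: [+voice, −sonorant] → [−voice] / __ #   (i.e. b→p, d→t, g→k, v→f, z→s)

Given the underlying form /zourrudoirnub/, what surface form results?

zoorruzoernup

Rule 1 (pre-rhotic lowering): /u/ is a high vowel immediately before /r/, so it lowers to [o]. /i/ is a high vowel immediately before /r/, so it lowers to [e]. /zourrudoirnub/ → zoorrudoernub.
Rule 2 (nasal place assimilation): no segment meets the environment; /zoorrudoernub/ is unchanged.
Rule 3 (intervocalic spirantization): /d/ is a stop between vowels /u/ and /o/, so it spirantizes to the fricative [z]. /zoorrudoernub/ → zoorruzoernub.
Rule 4 (final devoicing): /b/ is a voiced obstruent in word-final position, so it devoices to [p]. /zoorruzoernub/ → zoorruzoernup.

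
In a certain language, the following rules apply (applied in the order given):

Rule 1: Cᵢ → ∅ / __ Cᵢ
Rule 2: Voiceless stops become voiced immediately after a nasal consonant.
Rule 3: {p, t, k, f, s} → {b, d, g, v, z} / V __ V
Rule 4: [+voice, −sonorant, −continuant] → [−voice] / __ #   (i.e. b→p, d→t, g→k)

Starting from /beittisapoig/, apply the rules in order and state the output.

beidizaboik

Rule 1 (degemination): /tt/ is a geminate; the first /t/ deletes. /beittisapoig/ → beitisapoig.
Rule 2 (post-nasal voicing): no segment meets the environment; /beitisapoig/ is unchanged.
Rule 3 (intervocalic voicing): /t/ is a voiceless obstruent between vowels /i/ and /i/, so it voices to [d]. /s/ is a voiceless obstruent between vowels /i/ and /a/, so it voices to [z]. /p/ is a voiceless obstruent between vowels /a/ and /o/, so it voices to [b]. /beitisapoig/ → beidizaboig.
Rule 4 (final devoicing): /g/ is a voiced stop in word-final position, so it devoices to [k]. /beidizaboig/ → beidizaboik.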